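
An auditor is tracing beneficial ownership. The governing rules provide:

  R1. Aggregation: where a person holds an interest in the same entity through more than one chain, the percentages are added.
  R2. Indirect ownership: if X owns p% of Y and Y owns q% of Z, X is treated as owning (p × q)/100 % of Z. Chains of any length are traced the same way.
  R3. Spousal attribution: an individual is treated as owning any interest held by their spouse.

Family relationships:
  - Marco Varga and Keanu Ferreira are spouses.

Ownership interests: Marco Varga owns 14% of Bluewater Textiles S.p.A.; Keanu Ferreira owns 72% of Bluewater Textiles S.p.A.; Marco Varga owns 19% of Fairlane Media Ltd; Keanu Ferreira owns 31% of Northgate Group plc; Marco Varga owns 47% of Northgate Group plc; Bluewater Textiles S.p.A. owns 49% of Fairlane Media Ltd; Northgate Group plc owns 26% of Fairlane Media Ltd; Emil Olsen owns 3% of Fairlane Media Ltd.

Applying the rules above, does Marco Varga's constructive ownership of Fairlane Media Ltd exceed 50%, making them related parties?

Yes

By spousal attribution (R3), Marco Varga is treated as also owning Keanu Ferreira's interest in Northgate Group plc, giving 47% + 31% = 78%.
By spousal attribution (R3), Marco Varga is treated as also owning Keanu Ferreira's interest in Bluewater Textiles S.p.A, giving 14% + 72% = 86%.
Chain via Northgate Group plc (R2): 78% × 26% = 20.28% of Fairlane Media Ltd.
Chain via Bluewater Textiles S.p.A. (R2): 86% × 49% = 42.14% of Fairlane Media Ltd.
Direct interest in Fairlane Media Ltd: 19%.
Aggregating (R1): 20.28% + 42.14% + 19% = 81.42%.
81.42% exceeds the 50% threshold, so Marco is a related party to Fairlane Media Ltd.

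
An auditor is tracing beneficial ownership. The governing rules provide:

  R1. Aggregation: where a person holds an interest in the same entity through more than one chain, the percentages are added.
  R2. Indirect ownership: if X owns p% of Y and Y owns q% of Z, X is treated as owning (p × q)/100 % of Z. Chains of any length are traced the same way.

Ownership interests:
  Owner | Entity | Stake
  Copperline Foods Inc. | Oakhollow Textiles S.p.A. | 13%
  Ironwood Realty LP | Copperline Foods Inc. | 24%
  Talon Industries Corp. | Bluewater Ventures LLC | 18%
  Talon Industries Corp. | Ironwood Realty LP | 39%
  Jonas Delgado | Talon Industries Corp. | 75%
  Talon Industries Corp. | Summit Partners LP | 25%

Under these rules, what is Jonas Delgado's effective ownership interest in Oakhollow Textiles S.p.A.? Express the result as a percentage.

0.9126%

Chain via Talon Industries Corp. → Ironwood Realty LP → Copperline Foods Inc. (R2): 75% × 39% × 24% × 13% = 0.9126% of Oakhollow Textiles S.p.A.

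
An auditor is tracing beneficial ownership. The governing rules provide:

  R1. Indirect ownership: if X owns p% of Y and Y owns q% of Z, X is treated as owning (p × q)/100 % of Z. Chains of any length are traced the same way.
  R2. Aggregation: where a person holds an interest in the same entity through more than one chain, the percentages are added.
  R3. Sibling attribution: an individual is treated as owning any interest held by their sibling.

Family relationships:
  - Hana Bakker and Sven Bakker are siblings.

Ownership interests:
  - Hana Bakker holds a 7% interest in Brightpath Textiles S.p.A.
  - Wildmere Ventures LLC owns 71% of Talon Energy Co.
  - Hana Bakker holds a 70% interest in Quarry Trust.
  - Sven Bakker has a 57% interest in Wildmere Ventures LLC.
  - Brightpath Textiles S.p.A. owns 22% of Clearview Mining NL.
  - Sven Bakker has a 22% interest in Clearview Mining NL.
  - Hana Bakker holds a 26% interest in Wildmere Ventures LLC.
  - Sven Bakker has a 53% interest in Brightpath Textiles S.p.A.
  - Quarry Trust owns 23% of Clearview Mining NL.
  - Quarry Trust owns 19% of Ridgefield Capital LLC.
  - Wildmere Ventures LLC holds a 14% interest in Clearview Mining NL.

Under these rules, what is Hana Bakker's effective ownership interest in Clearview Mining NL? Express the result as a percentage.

By sibling attribution (R3), Hana Bakker is treated as also owning Sven Bakker's interest in Brightpath Textiles S.p.A, giving 7% + 53% = 60%.
By sibling attribution (R3), Hana Bakker is treated as also owning Sven Bakker's interest in Wildmere Ventures LLC, giving 26% + 57% = 83%.
By sibling attribution (R3), Hana Bakker is treated as owning Sven Bakker's 22% interest in Clearview Mining NL.
Chain via Quarry Trust (R1): 70% × 23% = 16.1% of Clearview Mining NL.
Chain via Brightpath Textiles S.p.A. (R1): 60% × 22% = 13.2% of Clearview Mining NL.
Chain via Wildmere Ventures LLC (R1): 83% × 14% = 11.62% of Clearview Mining NL.
Direct interest in Clearview Mining NL: 22%.
Aggregating (R2): 16.1% + 13.2% + 11.62% + 22% = 62.92%.

62.92%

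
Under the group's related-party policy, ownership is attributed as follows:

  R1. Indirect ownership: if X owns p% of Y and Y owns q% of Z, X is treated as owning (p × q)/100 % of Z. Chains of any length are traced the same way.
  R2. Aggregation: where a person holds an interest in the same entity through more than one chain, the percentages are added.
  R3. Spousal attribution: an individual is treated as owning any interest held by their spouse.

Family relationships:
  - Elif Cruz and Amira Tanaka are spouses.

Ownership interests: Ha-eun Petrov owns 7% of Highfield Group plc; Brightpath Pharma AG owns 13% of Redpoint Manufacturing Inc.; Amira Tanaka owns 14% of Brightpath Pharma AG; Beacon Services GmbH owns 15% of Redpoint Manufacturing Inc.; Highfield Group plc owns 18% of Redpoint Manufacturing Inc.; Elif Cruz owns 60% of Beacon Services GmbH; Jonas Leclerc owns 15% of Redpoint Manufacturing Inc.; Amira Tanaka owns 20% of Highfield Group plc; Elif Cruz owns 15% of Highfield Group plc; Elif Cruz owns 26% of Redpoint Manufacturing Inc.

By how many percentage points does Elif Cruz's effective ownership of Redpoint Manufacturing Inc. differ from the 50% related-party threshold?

6.88

By spousal attribution (R3), Elif Cruz is treated as also owning Amira Tanaka's interest in Highfield Group plc, giving 15% + 20% = 35%.
By spousal attribution (R3), Elif Cruz is treated as owning Amira Tanaka's 14% interest in Brightpath Pharma AG.
Chain via Beacon Services GmbH (R1): 60% × 15% = 9% of Redpoint Manufacturing Inc.
Chain via Highfield Group plc (R1): 35% × 18% = 6.3% of Redpoint Manufacturing Inc.
Direct interest in Redpoint Manufacturing Inc: 26%.
Chain via Brightpath Pharma AG (R1): 14% × 13% = 1.82% of Redpoint Manufacturing Inc.
Aggregating (R2): 9% + 6.3% + 26% + 1.82% = 43.12%.
43.12% falls short of the 50% threshold by 6.88 percentage points.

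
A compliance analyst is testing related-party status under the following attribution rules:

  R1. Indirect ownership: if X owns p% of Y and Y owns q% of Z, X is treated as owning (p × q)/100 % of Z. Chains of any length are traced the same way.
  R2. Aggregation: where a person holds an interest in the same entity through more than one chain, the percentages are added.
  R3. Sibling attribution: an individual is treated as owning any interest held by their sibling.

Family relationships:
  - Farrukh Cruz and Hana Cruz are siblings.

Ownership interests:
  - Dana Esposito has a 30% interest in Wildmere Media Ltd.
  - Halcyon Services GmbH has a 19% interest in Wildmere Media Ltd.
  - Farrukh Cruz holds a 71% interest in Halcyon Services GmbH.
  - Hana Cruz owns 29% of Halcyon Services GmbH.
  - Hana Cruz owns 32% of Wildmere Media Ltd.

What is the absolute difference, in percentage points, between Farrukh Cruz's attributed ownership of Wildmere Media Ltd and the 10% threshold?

41

By sibling attribution (R3), Farrukh Cruz is treated as also owning Hana Cruz's interest in Halcyon Services GmbH, giving 71% + 29% = 100%.
By sibling attribution (R3), Farrukh Cruz is treated as owning Hana Cruz's 32% interest in Wildmere Media Ltd.
Chain via Halcyon Services GmbH (R1): 100% × 19% = 19% of Wildmere Media Ltd.
Direct interest in Wildmere Media Ltd: 32%.
Aggregating (R2): 19% + 32% = 51%.
51% exceeds the 10% threshold by 41 percentage points.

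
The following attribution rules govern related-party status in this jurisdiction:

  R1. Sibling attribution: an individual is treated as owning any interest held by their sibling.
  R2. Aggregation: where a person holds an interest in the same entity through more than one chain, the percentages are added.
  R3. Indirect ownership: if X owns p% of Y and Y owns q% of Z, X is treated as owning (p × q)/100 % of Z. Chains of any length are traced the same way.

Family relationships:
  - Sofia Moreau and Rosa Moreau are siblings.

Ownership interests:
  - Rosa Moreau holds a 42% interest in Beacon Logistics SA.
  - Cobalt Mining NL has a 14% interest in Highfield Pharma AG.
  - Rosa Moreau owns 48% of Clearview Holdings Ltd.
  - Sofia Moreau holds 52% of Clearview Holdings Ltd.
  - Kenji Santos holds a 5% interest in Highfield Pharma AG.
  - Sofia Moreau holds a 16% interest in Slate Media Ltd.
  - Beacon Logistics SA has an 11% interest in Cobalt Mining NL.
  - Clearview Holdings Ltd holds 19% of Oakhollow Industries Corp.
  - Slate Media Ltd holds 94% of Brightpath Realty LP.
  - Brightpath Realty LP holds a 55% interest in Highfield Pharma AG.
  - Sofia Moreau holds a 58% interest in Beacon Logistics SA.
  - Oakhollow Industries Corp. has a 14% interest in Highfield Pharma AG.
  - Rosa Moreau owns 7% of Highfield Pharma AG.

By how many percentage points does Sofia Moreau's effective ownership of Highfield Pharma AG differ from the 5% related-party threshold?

By sibling attribution (R1), Sofia Moreau is treated as also owning Rosa Moreau's interest in Clearview Holdings Ltd, giving 52% + 48% = 100%.
By sibling attribution (R1), Sofia Moreau is treated as also owning Rosa Moreau's interest in Beacon Logistics SA, giving 58% + 42% = 100%.
By sibling attribution (R1), Sofia Moreau is treated as owning Rosa Moreau's 7% interest in Highfield Pharma AG.
Chain via Slate Media Ltd → Brightpath Realty LP (R3): 16% × 94% × 55% = 8.272% of Highfield Pharma AG.
Chain via Clearview Holdings Ltd → Oakhollow Industries Corp. (R3): 100% × 19% × 14% = 2.66% of Highfield Pharma AG.
Chain via Beacon Logistics SA → Cobalt Mining NL (R3): 100% × 11% × 14% = 1.54% of Highfield Pharma AG.
Direct interest in Highfield Pharma AG: 7%.
Aggregating (R2): 8.272% + 2.66% + 1.54% + 7% = 19.472%.
19.472% exceeds the 5% threshold by 14.472 percentage points.

14.472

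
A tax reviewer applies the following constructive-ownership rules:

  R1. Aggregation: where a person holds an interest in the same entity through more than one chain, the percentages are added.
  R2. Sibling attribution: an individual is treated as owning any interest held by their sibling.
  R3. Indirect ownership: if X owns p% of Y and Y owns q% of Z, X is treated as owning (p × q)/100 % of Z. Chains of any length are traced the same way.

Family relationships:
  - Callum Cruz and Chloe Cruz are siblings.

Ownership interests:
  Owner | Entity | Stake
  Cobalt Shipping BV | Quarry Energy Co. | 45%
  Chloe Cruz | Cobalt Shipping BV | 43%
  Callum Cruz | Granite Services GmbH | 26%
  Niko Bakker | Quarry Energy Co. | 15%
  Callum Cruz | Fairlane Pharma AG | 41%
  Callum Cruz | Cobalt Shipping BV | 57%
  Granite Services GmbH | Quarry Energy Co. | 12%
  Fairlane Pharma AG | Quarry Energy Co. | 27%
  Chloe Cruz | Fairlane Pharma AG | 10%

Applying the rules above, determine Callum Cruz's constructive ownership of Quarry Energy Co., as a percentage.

61.89%

By sibling attribution (R2), Callum Cruz is treated as also owning Chloe Cruz's interest in Fairlane Pharma AG, giving 41% + 10% = 51%.
By sibling attribution (R2), Callum Cruz is treated as also owning Chloe Cruz's interest in Cobalt Shipping BV, giving 57% + 43% = 100%.
Chain via Granite Services GmbH (R3): 26% × 12% = 3.12% of Quarry Energy Co.
Chain via Fairlane Pharma AG (R3): 51% × 27% = 13.77% of Quarry Energy Co.
Chain via Cobalt Shipping BV (R3): 100% × 45% = 45% of Quarry Energy Co.
Aggregating (R1): 3.12% + 13.77% + 45% = 61.89%.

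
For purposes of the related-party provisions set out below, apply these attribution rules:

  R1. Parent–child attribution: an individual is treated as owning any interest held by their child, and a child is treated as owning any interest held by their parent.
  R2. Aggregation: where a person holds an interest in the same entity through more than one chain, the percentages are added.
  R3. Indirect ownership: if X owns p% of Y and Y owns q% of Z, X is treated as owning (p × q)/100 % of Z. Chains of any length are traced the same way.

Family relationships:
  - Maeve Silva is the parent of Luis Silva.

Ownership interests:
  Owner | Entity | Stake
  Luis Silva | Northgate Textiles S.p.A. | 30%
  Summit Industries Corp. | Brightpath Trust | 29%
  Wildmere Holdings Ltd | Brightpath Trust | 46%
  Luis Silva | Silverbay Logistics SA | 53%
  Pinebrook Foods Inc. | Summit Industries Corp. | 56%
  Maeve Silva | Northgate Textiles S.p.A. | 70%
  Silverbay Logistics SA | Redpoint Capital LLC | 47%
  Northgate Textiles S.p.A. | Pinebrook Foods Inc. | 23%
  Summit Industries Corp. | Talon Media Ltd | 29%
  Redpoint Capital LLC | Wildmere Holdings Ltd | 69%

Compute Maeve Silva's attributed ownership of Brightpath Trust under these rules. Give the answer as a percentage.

11.641634%

By parent–child attribution (R1), Maeve Silva is treated as also owning Luis Silva's interest in Northgate Textiles S.p.A, giving 70% + 30% = 100%.
By parent–child attribution (R1), Maeve Silva is treated as owning Luis Silva's 53% interest in Silverbay Logistics SA.
Chain via Northgate Textiles S.p.A. → Pinebrook Foods Inc. → Summit Industries Corp. (R3): 100% × 23% × 56% × 29% = 3.7352% of Brightpath Trust.
Chain via Silverbay Logistics SA → Redpoint Capital LLC → Wildmere Holdings Ltd (R3): 53% × 47% × 69% × 46% = 7.906434% of Brightpath Trust.
Aggregating (R2): 3.7352% + 7.906434% = 11.641634%.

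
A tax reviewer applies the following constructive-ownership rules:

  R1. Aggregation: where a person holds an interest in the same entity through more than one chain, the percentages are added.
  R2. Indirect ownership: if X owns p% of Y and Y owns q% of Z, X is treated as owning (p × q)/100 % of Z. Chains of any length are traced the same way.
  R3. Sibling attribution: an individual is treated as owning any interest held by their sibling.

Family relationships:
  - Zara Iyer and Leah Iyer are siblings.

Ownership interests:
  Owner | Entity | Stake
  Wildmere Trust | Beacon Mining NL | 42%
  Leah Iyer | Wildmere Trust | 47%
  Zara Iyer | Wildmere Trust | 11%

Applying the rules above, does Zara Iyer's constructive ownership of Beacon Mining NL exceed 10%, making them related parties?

Yes

By sibling attribution (R3), Zara Iyer is treated as also owning Leah Iyer's interest in Wildmere Trust, giving 11% + 47% = 58%.
Chain via Wildmere Trust (R2): 58% × 42% = 24.36% of Beacon Mining NL.
24.36% exceeds the 10% threshold, so Zara is a related party to Beacon Mining NL.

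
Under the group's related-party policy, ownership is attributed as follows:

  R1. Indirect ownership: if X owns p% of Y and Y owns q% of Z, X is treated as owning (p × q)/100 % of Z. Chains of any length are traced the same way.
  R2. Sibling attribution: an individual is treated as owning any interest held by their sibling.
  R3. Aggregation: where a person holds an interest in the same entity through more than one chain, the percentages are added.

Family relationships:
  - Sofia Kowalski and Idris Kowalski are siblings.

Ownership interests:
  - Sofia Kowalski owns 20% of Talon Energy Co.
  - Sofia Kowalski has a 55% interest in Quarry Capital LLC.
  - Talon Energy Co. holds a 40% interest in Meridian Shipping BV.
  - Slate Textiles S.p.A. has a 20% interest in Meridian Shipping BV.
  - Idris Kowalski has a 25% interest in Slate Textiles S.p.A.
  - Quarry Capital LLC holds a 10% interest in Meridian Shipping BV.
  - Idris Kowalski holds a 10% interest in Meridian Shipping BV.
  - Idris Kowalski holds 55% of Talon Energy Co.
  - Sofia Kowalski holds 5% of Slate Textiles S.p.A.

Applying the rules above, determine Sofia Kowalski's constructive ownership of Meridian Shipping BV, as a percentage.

51.5%

By sibling attribution (R2), Sofia Kowalski is treated as also owning Idris Kowalski's interest in Talon Energy Co, giving 20% + 55% = 75%.
By sibling attribution (R2), Sofia Kowalski is treated as also owning Idris Kowalski's interest in Slate Textiles S.p.A, giving 5% + 25% = 30%.
By sibling attribution (R2), Sofia Kowalski is treated as owning Idris Kowalski's 10% interest in Meridian Shipping BV.
Chain via Talon Energy Co. (R1): 75% × 40% = 30% of Meridian Shipping BV.
Chain via Quarry Capital LLC (R1): 55% × 10% = 5.5% of Meridian Shipping BV.
Chain via Slate Textiles S.p.A. (R1): 30% × 20% = 6% of Meridian Shipping BV.
Direct interest in Meridian Shipping BV: 10%.
Aggregating (R3): 30% + 5.5% + 6% + 10% = 51.5%.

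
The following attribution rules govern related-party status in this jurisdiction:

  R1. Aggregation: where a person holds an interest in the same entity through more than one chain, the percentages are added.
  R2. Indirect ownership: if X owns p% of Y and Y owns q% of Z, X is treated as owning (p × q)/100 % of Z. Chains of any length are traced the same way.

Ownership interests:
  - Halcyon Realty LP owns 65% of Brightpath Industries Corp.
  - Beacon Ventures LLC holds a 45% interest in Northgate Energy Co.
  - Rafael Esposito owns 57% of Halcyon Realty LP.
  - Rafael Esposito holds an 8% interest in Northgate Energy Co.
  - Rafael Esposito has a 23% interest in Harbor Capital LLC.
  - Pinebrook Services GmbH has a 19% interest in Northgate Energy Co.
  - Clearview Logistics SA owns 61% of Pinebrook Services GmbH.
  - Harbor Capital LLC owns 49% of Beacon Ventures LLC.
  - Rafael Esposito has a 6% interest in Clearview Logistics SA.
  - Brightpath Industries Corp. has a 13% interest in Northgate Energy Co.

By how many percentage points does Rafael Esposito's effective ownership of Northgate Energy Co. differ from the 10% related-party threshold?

8.5834

Chain via Clearview Logistics SA → Pinebrook Services GmbH (R2): 6% × 61% × 19% = 0.6954% of Northgate Energy Co.
Chain via Harbor Capital LLC → Beacon Ventures LLC (R2): 23% × 49% × 45% = 5.0715% of Northgate Energy Co.
Chain via Halcyon Realty LP → Brightpath Industries Corp. (R2): 57% × 65% × 13% = 4.8165% of Northgate Energy Co.
Direct interest in Northgate Energy Co: 8%.
Aggregating (R1): 0.6954% + 5.0715% + 4.8165% + 8% = 18.5834%.
18.5834% exceeds the 10% threshold by 8.5834 percentage points.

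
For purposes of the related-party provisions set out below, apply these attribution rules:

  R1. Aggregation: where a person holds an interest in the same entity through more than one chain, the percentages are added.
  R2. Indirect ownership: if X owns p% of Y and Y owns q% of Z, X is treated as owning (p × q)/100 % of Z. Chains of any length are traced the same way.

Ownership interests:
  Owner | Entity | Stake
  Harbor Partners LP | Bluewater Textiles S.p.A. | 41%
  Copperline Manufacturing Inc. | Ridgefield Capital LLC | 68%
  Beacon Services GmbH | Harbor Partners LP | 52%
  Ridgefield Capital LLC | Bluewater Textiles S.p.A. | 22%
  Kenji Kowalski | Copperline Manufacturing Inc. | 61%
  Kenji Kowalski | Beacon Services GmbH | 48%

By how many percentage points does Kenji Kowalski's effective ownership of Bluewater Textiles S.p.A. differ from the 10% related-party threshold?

9.3592

Chain via Copperline Manufacturing Inc. → Ridgefield Capital LLC (R2): 61% × 68% × 22% = 9.1256% of Bluewater Textiles S.p.A.
Chain via Beacon Services GmbH → Harbor Partners LP (R2): 48% × 52% × 41% = 10.2336% of Bluewater Textiles S.p.A.
Aggregating (R1): 9.1256% + 10.2336% = 19.3592%.
19.3592% exceeds the 10% threshold by 9.3592 percentage points.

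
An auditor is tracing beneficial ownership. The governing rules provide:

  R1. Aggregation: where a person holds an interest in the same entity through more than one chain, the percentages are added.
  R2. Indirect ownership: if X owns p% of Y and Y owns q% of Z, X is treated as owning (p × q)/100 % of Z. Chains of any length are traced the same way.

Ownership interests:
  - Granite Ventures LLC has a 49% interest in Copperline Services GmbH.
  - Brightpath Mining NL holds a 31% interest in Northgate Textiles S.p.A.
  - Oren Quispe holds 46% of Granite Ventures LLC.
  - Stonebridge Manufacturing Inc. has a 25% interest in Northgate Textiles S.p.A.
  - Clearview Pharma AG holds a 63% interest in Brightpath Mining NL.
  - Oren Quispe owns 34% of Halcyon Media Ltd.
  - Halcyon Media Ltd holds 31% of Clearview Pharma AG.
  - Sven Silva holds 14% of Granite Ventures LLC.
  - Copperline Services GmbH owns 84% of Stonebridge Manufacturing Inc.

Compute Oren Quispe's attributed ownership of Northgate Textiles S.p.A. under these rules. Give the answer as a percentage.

Chain via Granite Ventures LLC → Copperline Services GmbH → Stonebridge Manufacturing Inc. (R2): 46% × 49% × 84% × 25% = 4.7334% of Northgate Textiles S.p.A.
Chain via Halcyon Media Ltd → Clearview Pharma AG → Brightpath Mining NL (R2): 34% × 31% × 63% × 31% = 2.058462% of Northgate Textiles S.p.A.
Aggregating (R1): 4.7334% + 2.058462% = 6.791862%.

6.791862%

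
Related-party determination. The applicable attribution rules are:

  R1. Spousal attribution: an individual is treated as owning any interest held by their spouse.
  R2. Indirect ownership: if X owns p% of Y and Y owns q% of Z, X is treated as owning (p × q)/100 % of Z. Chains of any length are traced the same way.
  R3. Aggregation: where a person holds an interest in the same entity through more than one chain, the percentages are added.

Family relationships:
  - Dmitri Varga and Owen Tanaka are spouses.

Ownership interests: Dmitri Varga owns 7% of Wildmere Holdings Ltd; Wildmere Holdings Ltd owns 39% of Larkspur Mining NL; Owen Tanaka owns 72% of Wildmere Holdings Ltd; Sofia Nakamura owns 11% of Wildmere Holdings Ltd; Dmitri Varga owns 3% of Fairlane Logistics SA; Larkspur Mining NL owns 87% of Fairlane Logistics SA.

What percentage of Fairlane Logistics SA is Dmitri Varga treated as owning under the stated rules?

By spousal attribution (R1), Dmitri Varga is treated as also owning Owen Tanaka's interest in Wildmere Holdings Ltd, giving 7% + 72% = 79%.
Chain via Wildmere Holdings Ltd → Larkspur Mining NL (R2): 79% × 39% × 87% = 26.8047% of Fairlane Logistics SA.
Direct interest in Fairlane Logistics SA: 3%.
Aggregating (R3): 26.8047% + 3% = 29.8047%.

29.8047%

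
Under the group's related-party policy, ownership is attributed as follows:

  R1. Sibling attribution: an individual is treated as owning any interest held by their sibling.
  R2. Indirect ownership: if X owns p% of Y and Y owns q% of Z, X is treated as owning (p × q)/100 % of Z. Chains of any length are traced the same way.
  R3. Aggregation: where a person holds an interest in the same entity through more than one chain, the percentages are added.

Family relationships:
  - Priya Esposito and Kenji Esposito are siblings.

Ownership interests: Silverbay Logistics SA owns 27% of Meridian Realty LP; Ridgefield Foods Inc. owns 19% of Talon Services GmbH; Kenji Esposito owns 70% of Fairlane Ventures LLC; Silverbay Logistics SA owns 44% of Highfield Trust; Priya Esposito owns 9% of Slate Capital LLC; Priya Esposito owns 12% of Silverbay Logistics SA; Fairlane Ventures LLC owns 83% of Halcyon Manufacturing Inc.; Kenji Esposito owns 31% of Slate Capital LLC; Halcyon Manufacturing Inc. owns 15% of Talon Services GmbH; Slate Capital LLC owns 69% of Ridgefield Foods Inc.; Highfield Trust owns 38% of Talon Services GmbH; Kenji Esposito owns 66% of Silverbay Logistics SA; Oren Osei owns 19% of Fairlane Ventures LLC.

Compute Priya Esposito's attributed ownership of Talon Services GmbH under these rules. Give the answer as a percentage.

By sibling attribution (R1), Priya Esposito is treated as also owning Kenji Esposito's interest in Slate Capital LLC, giving 9% + 31% = 40%.
By sibling attribution (R1), Priya Esposito is treated as also owning Kenji Esposito's interest in Silverbay Logistics SA, giving 12% + 66% = 78%.
By sibling attribution (R1), Priya Esposito is treated as owning Kenji Esposito's 70% interest in Fairlane Ventures LLC.
Chain via Slate Capital LLC → Ridgefield Foods Inc. (R2): 40% × 69% × 19% = 5.244% of Talon Services GmbH.
Chain via Silverbay Logistics SA → Highfield Trust (R2): 78% × 44% × 38% = 13.0416% of Talon Services GmbH.
Chain via Fairlane Ventures LLC → Halcyon Manufacturing Inc. (R2): 70% × 83% × 15% = 8.715% of Talon Services GmbH.
Aggregating (R3): 5.244% + 13.0416% + 8.715% = 27.0006%.

27.0006%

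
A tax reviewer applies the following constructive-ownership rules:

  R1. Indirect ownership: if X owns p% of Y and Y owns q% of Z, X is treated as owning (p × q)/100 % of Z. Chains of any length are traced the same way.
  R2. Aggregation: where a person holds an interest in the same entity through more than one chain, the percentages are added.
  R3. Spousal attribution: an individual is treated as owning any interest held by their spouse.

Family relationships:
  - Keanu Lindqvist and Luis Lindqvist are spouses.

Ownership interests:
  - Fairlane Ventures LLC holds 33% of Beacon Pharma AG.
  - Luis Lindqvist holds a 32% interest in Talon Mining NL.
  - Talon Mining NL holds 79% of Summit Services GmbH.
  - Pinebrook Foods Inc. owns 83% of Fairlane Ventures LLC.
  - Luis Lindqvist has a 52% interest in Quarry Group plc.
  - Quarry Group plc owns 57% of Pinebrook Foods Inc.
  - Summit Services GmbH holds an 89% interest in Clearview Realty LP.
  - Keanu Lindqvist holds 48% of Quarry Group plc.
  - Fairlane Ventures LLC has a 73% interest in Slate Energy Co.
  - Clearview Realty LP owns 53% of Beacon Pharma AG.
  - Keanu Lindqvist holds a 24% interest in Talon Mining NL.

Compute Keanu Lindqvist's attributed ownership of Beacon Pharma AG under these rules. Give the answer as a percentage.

By spousal attribution (R3), Keanu Lindqvist is treated as also owning Luis Lindqvist's interest in Quarry Group plc, giving 48% + 52% = 100%.
By spousal attribution (R3), Keanu Lindqvist is treated as also owning Luis Lindqvist's interest in Talon Mining NL, giving 24% + 32% = 56%.
Chain via Quarry Group plc → Pinebrook Foods Inc. → Fairlane Ventures LLC (R1): 100% × 57% × 83% × 33% = 15.6123% of Beacon Pharma AG.
Chain via Talon Mining NL → Summit Services GmbH → Clearview Realty LP (R1): 56% × 79% × 89% × 53% = 20.868008% of Beacon Pharma AG.
Aggregating (R2): 15.6123% + 20.868008% = 36.480308%.

36.480308%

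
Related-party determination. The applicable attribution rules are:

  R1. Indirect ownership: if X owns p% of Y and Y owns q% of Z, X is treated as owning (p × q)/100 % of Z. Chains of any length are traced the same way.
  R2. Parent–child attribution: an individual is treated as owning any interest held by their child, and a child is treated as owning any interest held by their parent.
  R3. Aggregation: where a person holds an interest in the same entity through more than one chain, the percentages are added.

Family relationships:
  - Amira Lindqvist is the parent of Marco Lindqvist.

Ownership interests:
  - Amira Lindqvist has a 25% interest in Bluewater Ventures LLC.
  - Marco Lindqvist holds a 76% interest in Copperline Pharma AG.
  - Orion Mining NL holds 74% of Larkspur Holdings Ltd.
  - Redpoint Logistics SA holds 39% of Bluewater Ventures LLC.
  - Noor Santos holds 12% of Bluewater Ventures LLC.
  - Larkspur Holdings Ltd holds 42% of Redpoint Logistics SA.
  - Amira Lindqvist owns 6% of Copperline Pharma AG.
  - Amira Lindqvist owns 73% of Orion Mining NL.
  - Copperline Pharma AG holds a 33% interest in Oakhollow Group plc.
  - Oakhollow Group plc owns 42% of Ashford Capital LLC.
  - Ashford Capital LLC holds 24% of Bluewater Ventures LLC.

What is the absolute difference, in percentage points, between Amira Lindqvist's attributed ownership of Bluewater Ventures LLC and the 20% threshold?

By parent–child attribution (R2), Amira Lindqvist is treated as also owning Marco Lindqvist's interest in Copperline Pharma AG, giving 6% + 76% = 82%.
Chain via Orion Mining NL → Larkspur Holdings Ltd → Redpoint Logistics SA (R1): 73% × 74% × 42% × 39% = 8.848476% of Bluewater Ventures LLC.
Chain via Copperline Pharma AG → Oakhollow Group plc → Ashford Capital LLC (R1): 82% × 33% × 42% × 24% = 2.727648% of Bluewater Ventures LLC.
Direct interest in Bluewater Ventures LLC: 25%.
Aggregating (R3): 8.848476% + 2.727648% + 25% = 36.576124%.
36.576124% exceeds the 20% threshold by 16.576124 percentage points.

16.576124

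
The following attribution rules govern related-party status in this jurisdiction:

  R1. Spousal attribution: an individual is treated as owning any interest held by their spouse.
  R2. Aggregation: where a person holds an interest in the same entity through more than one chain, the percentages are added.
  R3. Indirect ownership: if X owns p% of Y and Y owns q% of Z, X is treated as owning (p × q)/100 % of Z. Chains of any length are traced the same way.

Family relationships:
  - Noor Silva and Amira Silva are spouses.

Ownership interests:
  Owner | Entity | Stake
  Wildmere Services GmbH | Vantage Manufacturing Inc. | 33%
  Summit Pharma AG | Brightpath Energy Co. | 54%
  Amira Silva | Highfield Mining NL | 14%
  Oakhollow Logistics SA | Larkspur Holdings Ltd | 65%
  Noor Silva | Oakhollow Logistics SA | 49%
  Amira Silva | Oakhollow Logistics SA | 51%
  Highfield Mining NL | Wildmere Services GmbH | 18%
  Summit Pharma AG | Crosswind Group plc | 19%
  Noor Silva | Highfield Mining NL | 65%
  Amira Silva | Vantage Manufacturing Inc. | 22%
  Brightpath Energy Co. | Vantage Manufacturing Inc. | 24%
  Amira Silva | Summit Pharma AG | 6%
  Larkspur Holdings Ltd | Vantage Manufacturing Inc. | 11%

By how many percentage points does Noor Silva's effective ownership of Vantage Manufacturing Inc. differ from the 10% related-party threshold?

By spousal attribution (R1), Noor Silva is treated as also owning Amira Silva's interest in Oakhollow Logistics SA, giving 49% + 51% = 100%.
By spousal attribution (R1), Noor Silva is treated as also owning Amira Silva's interest in Highfield Mining NL, giving 65% + 14% = 79%.
By spousal attribution (R1), Noor Silva is treated as owning Amira Silva's 6% interest in Summit Pharma AG.
By spousal attribution (R1), Noor Silva is treated as owning Amira Silva's 22% interest in Vantage Manufacturing Inc.
Chain via Oakhollow Logistics SA → Larkspur Holdings Ltd (R3): 100% × 65% × 11% = 7.15% of Vantage Manufacturing Inc.
Chain via Highfield Mining NL → Wildmere Services GmbH (R3): 79% × 18% × 33% = 4.6926% of Vantage Manufacturing Inc.
Chain via Summit Pharma AG → Brightpath Energy Co. (R3): 6% × 54% × 24% = 0.7776% of Vantage Manufacturing Inc.
Direct interest in Vantage Manufacturing Inc: 22%.
Aggregating (R2): 7.15% + 4.6926% + 0.7776% + 22% = 34.6202%.
34.6202% exceeds the 10% threshold by 24.6202 percentage points.

24.6202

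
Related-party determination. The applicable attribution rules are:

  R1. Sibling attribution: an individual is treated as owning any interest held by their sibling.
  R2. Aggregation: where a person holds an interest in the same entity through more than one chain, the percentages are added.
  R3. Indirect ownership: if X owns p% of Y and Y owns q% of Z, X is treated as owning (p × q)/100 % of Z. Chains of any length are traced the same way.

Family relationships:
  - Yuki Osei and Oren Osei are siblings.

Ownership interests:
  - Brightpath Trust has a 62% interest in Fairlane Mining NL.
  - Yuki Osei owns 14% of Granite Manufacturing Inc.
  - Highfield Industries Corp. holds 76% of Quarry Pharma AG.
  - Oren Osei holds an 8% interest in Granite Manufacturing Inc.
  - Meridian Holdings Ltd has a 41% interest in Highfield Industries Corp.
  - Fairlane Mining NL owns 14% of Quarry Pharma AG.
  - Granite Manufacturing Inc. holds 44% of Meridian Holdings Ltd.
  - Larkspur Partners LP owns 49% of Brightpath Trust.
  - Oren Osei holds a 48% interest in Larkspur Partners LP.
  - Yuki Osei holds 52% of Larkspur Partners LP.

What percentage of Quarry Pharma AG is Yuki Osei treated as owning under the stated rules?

7.269488%

By sibling attribution (R1), Yuki Osei is treated as also owning Oren Osei's interest in Larkspur Partners LP, giving 52% + 48% = 100%.
By sibling attribution (R1), Yuki Osei is treated as also owning Oren Osei's interest in Granite Manufacturing Inc, giving 14% + 8% = 22%.
Chain via Larkspur Partners LP → Brightpath Trust → Fairlane Mining NL (R3): 100% × 49% × 62% × 14% = 4.2532% of Quarry Pharma AG.
Chain via Granite Manufacturing Inc. → Meridian Holdings Ltd → Highfield Industries Corp. (R3): 22% × 44% × 41% × 76% = 3.016288% of Quarry Pharma AG.
Aggregating (R2): 4.2532% + 3.016288% = 7.269488%.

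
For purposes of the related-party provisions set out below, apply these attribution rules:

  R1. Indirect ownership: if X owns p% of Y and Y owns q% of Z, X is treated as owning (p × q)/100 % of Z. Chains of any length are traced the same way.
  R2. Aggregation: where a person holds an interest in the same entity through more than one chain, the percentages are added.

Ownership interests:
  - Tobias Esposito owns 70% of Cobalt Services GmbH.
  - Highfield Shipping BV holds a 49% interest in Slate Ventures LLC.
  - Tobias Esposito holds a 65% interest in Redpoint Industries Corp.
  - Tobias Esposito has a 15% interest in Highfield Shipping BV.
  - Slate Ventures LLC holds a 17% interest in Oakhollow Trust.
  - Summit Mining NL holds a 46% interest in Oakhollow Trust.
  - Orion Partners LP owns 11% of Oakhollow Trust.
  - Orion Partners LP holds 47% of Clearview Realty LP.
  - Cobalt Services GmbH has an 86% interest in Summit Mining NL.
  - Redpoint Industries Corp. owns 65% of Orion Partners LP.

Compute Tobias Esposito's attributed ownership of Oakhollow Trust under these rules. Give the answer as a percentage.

Chain via Cobalt Services GmbH → Summit Mining NL (R1): 70% × 86% × 46% = 27.692% of Oakhollow Trust.
Chain via Highfield Shipping BV → Slate Ventures LLC (R1): 15% × 49% × 17% = 1.2495% of Oakhollow Trust.
Chain via Redpoint Industries Corp. → Orion Partners LP (R1): 65% × 65% × 11% = 4.6475% of Oakhollow Trust.
Aggregating (R2): 27.692% + 1.2495% + 4.6475% = 33.589%.

33.589%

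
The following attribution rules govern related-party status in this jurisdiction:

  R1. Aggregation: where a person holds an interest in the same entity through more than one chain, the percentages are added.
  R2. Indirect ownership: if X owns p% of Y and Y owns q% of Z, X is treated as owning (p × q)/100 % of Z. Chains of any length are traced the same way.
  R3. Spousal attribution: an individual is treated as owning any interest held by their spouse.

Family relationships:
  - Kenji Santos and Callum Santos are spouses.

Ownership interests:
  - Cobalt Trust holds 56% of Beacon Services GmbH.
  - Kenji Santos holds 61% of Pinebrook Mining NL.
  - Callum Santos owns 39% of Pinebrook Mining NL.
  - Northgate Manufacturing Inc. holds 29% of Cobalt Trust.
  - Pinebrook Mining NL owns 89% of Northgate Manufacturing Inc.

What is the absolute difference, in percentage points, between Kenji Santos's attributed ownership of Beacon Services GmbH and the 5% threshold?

9.4536

By spousal attribution (R3), Kenji Santos is treated as also owning Callum Santos's interest in Pinebrook Mining NL, giving 61% + 39% = 100%.
Chain via Pinebrook Mining NL → Northgate Manufacturing Inc. → Cobalt Trust (R2): 100% × 89% × 29% × 56% = 14.4536% of Beacon Services GmbH.
14.4536% exceeds the 5% threshold by 9.4536 percentage points.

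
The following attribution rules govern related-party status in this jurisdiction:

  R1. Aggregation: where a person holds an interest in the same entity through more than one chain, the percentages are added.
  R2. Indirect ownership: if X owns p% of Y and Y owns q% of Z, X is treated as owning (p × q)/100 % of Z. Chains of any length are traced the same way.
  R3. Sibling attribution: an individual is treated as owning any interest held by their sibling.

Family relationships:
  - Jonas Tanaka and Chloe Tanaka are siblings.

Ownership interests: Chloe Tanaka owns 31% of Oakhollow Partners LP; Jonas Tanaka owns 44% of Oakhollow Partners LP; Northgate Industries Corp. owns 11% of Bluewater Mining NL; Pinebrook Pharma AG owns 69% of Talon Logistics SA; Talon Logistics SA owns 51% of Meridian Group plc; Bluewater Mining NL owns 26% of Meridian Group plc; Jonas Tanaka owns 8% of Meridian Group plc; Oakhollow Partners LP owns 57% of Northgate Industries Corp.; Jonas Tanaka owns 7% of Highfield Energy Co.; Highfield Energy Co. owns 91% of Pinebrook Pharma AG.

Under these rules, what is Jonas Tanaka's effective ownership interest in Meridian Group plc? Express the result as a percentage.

By sibling attribution (R3), Jonas Tanaka is treated as also owning Chloe Tanaka's interest in Oakhollow Partners LP, giving 44% + 31% = 75%.
Chain via Oakhollow Partners LP → Northgate Industries Corp. → Bluewater Mining NL (R2): 75% × 57% × 11% × 26% = 1.22265% of Meridian Group plc.
Chain via Highfield Energy Co. → Pinebrook Pharma AG → Talon Logistics SA (R2): 7% × 91% × 69% × 51% = 2.241603% of Meridian Group plc.
Direct interest in Meridian Group plc: 8%.
Aggregating (R1): 1.22265% + 2.241603% + 8% = 11.464253%.

11.464253%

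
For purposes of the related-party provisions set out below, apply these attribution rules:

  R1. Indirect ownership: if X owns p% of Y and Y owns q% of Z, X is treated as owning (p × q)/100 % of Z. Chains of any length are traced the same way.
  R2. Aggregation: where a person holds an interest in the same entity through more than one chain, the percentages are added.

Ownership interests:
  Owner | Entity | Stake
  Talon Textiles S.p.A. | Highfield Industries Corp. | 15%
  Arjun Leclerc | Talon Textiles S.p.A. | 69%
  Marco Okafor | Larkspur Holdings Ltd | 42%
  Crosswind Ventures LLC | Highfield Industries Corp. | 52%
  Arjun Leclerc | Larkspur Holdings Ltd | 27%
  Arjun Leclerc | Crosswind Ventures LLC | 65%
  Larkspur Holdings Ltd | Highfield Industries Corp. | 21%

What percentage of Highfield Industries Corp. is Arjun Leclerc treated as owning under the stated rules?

Chain via Larkspur Holdings Ltd (R1): 27% × 21% = 5.67% of Highfield Industries Corp.
Chain via Crosswind Ventures LLC (R1): 65% × 52% = 33.8% of Highfield Industries Corp.
Chain via Talon Textiles S.p.A. (R1): 69% × 15% = 10.35% of Highfield Industries Corp.
Aggregating (R2): 5.67% + 33.8% + 10.35% = 49.82%.

49.82%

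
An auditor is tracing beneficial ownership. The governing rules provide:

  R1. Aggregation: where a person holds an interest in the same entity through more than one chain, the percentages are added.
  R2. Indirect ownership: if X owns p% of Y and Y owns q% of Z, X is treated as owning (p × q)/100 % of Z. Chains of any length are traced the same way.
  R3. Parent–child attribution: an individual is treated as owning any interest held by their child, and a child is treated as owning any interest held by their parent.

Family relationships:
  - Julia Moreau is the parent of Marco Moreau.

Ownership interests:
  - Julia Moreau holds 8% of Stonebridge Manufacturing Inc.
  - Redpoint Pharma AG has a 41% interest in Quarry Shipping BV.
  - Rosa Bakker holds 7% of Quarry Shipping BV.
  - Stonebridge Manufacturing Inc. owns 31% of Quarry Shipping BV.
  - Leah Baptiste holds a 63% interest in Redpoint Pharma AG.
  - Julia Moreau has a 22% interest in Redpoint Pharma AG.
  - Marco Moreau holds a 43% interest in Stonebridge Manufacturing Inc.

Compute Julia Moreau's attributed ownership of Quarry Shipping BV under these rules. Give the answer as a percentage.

24.83%

By parent–child attribution (R3), Julia Moreau is treated as also owning Marco Moreau's interest in Stonebridge Manufacturing Inc, giving 8% + 43% = 51%.
Chain via Redpoint Pharma AG (R2): 22% × 41% = 9.02% of Quarry Shipping BV.
Chain via Stonebridge Manufacturing Inc. (R2): 51% × 31% = 15.81% of Quarry Shipping BV.
Aggregating (R1): 9.02% + 15.81% = 24.83%.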